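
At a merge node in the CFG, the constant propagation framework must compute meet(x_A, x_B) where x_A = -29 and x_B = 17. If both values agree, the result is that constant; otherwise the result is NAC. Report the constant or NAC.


Meet operation: if both paths give the same constant, result is that constant; if they differ, result is NAC (not-a-constant).
Path A: -29, Path B: 17 -> differ
Result: not-a-constant -> NAC

NAC


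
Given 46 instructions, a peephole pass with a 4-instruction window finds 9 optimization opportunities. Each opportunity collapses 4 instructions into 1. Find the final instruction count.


Each match removes 3 instructions.
Total removed = 9 * 3 = 27
Remaining = 46 - 27 = 19

19


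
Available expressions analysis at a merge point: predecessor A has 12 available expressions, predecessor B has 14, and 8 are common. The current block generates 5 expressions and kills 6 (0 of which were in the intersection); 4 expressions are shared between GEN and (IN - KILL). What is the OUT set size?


IN = intersection of predecessors = 8
IN - KILL = 8 - 0 = 8
|OUT| = |GEN| + |IN - KILL| - |GEN ∩ (IN - KILL)| = 5 + 8 - 4 = 9

9


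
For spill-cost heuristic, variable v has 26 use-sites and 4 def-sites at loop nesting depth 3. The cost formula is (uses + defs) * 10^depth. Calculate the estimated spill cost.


uses + defs = 26 + 4 = 30
10^3 = 1000
Spill cost = 30 * 1000 = 30000

30000


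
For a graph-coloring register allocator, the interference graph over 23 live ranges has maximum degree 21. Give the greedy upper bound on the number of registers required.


Greedy coloring never needs more than (max_degree + 1) colors: when coloring a vertex, at most max_degree neighbors are already colored.
Upper bound = 21 + 1 = 22

22


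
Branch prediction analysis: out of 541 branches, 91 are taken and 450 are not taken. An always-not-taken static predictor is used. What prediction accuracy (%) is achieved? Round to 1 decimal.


Predictor: always-not-taken
Correct predictions = 450
Accuracy = 450 / 541 * 100 = 83.2%

83.2


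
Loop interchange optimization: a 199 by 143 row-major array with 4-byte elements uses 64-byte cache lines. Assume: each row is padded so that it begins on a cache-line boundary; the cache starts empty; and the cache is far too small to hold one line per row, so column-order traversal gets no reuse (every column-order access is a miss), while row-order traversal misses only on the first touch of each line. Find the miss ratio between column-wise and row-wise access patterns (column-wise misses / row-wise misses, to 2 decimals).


Each row occupies 143 * 4 = 572 bytes and starts on a line boundary, so it spans ceil(572 / 64) = 9 cache lines.
Row-major traversal misses (one per line touched): 199 * ceil(143 * 4 / 64) = 1791
Column-major traversal misses (no reuse, every access misses): 199 * 143 = 28457
Ratio = 28457 / 1791 = 15.89

15.89


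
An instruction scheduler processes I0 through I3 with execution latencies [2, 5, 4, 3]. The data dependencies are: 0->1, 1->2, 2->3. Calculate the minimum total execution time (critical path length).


Compute longest path through dependency graph: dist(Ik) = max over predecessors of dist + latency(Ik).
dist(I0) = latency 2 = 2
dist(I1) = dist(I0) + 5 = 2 + 5 = 7
dist(I2) = dist(I1) + 4 = 7 + 4 = 11
dist(I3) = dist(I2) + 3 = 11 + 3 = 14
Critical path = max dist = 14

14


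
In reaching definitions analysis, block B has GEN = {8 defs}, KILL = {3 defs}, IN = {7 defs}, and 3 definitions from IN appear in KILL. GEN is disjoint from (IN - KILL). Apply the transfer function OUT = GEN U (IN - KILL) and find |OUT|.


IN - KILL: 7 - 3 = 4 surviving definitions
OUT = GEN + surviving = 8 + 4 = 12

12


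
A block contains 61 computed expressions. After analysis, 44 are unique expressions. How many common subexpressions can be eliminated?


CSE count = total expressions - unique expressions
= 61 - 44 = 17

17


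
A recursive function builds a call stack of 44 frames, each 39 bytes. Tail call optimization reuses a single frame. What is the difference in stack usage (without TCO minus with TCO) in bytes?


Without TCO: 44 * 39 = 1716 bytes
With TCO: reuse 1 frame = 39 bytes
Savings = 1716 - 39 = 1677

1677


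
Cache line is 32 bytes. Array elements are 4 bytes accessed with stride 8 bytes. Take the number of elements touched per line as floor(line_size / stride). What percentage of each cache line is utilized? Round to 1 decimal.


Elements per cache line = floor(32 / 8) = 4
Bytes used = 4 * 4 = 16
Utilization = 16 / 32 * 100 = 50.0%

50.0


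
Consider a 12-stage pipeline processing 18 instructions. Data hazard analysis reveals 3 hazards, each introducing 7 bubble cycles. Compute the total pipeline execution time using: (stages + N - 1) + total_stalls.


Base cycles = 12 + 18 - 1 = 29
Total stalls = 3 * 7 = 21
Total = 29 + 21 = 50

50


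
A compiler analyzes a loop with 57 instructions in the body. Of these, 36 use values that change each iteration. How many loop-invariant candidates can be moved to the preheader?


Invariant candidates = total - loop-dependent
= 57 - 36 = 21

21


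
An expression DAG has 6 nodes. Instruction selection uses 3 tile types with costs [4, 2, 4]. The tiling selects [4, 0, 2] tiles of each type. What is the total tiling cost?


Total cost = sum(count_i * cost_i)
= 4*4 + 0*2 + 2*4
= 24

24


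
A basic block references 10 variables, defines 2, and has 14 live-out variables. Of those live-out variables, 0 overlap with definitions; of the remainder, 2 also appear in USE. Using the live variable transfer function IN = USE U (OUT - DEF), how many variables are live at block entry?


OUT - DEF: 14 - 0 = 14
|IN| = |USE| + |OUT - DEF| - |USE ∩ (OUT - DEF)| = 10 + 14 - 2 = 22

22


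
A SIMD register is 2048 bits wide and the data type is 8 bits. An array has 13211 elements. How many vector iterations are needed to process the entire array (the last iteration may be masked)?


Width = 2048 / 8 = 256 elements per vector op
Iterations = ceil(13211 / 256) = 52

52


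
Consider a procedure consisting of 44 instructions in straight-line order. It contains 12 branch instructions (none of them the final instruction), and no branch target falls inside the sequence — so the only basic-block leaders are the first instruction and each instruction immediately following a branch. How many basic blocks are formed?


With no in-sequence branch targets, the leaders are the first instruction plus the instruction after each branch.
Number of basic blocks = branches + 1
= 12 + 1 = 13

13


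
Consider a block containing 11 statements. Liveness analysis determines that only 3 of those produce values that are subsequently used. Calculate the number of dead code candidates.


Dead code = total statements - live definitions
= 11 - 3 = 8

8


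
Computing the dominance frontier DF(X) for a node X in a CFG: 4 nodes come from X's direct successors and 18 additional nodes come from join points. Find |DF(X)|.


DF(X) = direct successor contributions + join point contributions
= 4 + 18 = 22

22


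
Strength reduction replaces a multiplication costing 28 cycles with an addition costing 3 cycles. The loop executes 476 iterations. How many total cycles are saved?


Per-iteration saving = 28 - 3 = 25
Total saved = 476 * 25 = 11900

11900


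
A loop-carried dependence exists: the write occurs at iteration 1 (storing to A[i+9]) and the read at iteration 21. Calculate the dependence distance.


Distance = read iteration - write iteration
= 21 - 1 = 20

20


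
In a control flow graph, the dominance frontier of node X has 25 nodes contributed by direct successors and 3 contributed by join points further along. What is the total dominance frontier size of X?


DF(X) = direct successor contributions + join point contributions
= 25 + 3 = 28

28


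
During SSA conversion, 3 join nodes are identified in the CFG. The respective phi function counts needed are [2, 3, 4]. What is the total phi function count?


Total phi functions = sum of phi functions at each join node
= 2 + 3 + 4 = 9

9


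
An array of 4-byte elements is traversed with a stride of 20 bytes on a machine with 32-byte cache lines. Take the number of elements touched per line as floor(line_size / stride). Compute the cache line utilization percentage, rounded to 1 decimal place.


Elements per cache line = floor(32 / 20) = 1
Bytes used = 1 * 4 = 4
Utilization = 4 / 32 * 100 = 12.5%

12.5


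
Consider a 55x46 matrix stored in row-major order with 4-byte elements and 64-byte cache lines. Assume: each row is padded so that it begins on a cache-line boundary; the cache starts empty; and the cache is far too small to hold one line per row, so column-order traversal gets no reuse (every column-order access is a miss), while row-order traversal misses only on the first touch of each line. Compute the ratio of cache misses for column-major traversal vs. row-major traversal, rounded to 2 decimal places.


Each row occupies 46 * 4 = 184 bytes and starts on a line boundary, so it spans ceil(184 / 64) = 3 cache lines.
Row-major traversal misses (one per line touched): 55 * ceil(46 * 4 / 64) = 165
Column-major traversal misses (no reuse, every access misses): 55 * 46 = 2530
Ratio = 2530 / 165 = 15.33

15.33


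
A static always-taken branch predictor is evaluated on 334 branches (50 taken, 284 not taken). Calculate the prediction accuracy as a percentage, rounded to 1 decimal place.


Predictor: always-taken
Correct predictions = 50
Accuracy = 50 / 334 * 100 = 15.0%

15.0


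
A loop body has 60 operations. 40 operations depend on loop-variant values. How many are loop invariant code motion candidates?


Invariant candidates = total - loop-dependent
= 60 - 40 = 20

20


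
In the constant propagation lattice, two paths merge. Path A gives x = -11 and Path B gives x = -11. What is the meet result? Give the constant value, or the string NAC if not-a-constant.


Meet operation: if both paths give the same constant, result is that constant; if they differ, result is NAC (not-a-constant).
Path A: -11, Path B: -11 -> equal
Result: constant -> -11

-11


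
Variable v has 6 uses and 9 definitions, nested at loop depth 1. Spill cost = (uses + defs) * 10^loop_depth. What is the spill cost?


uses + defs = 6 + 9 = 15
10^1 = 10
Spill cost = 15 * 10 = 150

150


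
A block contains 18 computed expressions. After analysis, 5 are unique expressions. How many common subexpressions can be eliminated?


CSE count = total expressions - unique expressions
= 18 - 5 = 13

13


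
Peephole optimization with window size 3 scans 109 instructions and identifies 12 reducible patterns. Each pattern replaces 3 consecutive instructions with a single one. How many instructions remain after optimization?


Each match removes 2 instructions.
Total removed = 12 * 2 = 24
Remaining = 109 - 24 = 85

85


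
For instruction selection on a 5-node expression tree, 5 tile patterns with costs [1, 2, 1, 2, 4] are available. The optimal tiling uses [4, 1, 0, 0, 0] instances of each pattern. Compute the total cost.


Total cost = sum(count_i * cost_i)
= 4*1 + 1*2 + 0*1 + 0*2 + 0*4
= 6

6


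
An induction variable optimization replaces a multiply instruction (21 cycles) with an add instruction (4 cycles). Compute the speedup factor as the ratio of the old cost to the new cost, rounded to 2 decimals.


Ratio = mult_cost / add_cost = 21 / 4 = 5.25

5.25


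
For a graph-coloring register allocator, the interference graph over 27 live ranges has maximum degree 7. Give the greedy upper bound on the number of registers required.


Greedy coloring never needs more than (max_degree + 1) colors: when coloring a vertex, at most max_degree neighbors are already colored.
Upper bound = 7 + 1 = 8

8


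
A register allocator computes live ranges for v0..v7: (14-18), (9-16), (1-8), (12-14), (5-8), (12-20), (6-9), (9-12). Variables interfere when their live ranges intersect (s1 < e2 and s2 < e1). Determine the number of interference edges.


Check all pairs for overlapping intervals.
Two intervals (s1,e1) and (s2,e2) overlap if s1 < e2 and s2 < e1.
v0 (14-18) vs v1..v7: overlaps v1, v5 -> 2
v1 (9-16) vs v2..v7: overlaps v3, v5, v7 -> 3
v2 (1-8) vs v3..v7: overlaps v4, v6 -> 2
v3 (12-14) vs v4..v7: overlaps v5 -> 1
v4 (5-8) vs v5..v7: overlaps v6 -> 1
v5 (12-20) vs v6..v7: overlaps none -> 0
v6 (6-9) vs v7: overlaps none -> 0
Total overlapping pairs = 2 + 3 + 2 + 1 + 1 + 0 + 0 = 9

9


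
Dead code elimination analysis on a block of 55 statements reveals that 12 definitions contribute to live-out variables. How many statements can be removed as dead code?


Dead code = total statements - live definitions
= 55 - 12 = 43

43


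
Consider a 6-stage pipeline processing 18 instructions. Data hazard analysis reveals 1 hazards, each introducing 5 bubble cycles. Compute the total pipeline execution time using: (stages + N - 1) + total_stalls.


Base cycles = 6 + 18 - 1 = 23
Total stalls = 1 * 5 = 5
Total = 23 + 5 = 28

28


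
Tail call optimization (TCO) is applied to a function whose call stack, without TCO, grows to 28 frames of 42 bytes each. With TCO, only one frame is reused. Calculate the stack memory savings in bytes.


Without TCO: 28 * 42 = 1176 bytes
With TCO: reuse 1 frame = 42 bytes
Savings = 1176 - 42 = 1134

1134


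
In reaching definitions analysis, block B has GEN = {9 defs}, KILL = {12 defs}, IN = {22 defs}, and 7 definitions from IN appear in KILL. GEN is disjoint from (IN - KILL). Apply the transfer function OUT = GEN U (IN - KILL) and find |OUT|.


IN - KILL: 22 - 7 = 15 surviving definitions
OUT = GEN + surviving = 9 + 15 = 24

24


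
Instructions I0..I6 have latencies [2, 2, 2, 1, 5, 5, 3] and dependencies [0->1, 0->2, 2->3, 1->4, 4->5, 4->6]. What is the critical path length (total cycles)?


Compute longest path through dependency graph: dist(Ik) = max over predecessors of dist + latency(Ik).
dist(I0) = latency 2 = 2
dist(I1) = dist(I0) + 2 = 2 + 2 = 4
dist(I2) = dist(I0) + 2 = 2 + 2 = 4
dist(I3) = dist(I2) + 1 = 4 + 1 = 5
dist(I4) = dist(I1) + 5 = 4 + 5 = 9
dist(I5) = dist(I4) + 5 = 9 + 5 = 14
dist(I6) = dist(I4) + 3 = 9 + 3 = 12
Critical path = max dist = 14

14


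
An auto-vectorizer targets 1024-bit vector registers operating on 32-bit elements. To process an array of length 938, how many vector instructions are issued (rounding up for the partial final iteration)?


Width = 1024 / 32 = 32 elements per vector op
Iterations = ceil(938 / 32) = 30

30


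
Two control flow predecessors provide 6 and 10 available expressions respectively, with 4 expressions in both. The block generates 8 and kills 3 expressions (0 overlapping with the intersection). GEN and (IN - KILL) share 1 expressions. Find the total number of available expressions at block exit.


IN = intersection of predecessors = 4
IN - KILL = 4 - 0 = 4
|OUT| = |GEN| + |IN - KILL| - |GEN ∩ (IN - KILL)| = 8 + 4 - 1 = 11

11


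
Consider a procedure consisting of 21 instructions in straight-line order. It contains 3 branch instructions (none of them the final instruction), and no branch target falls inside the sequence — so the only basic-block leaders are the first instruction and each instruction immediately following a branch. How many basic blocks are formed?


With no in-sequence branch targets, the leaders are the first instruction plus the instruction after each branch.
Number of basic blocks = branches + 1
= 3 + 1 = 4

4


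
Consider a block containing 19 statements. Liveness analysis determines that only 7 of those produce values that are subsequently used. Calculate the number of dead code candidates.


Dead code = total statements - live definitions
= 19 - 7 = 12

12


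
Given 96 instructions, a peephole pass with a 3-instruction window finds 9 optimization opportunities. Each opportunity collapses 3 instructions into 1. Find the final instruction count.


Each match removes 2 instructions.
Total removed = 9 * 2 = 18
Remaining = 96 - 18 = 78

78


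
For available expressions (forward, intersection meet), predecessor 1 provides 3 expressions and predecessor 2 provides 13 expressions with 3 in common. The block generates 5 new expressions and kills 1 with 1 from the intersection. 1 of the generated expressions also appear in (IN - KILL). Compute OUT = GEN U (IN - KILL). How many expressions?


IN = intersection of predecessors = 3
IN - KILL = 3 - 1 = 2
|OUT| = |GEN| + |IN - KILL| - |GEN ∩ (IN - KILL)| = 5 + 2 - 1 = 6

6


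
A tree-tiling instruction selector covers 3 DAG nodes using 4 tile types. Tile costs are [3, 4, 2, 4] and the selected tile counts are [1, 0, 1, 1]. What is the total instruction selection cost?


Total cost = sum(count_i * cost_i)
= 1*3 + 0*4 + 1*2 + 1*4
= 9

9


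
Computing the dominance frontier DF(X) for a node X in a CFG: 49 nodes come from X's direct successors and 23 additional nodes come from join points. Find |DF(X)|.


DF(X) = direct successor contributions + join point contributions
= 49 + 23 = 72

72


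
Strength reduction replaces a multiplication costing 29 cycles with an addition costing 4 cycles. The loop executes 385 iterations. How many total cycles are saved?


Per-iteration saving = 29 - 4 = 25
Total saved = 385 * 25 = 9625

9625


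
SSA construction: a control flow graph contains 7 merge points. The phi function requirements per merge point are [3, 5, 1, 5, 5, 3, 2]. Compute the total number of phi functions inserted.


Total phi functions = sum of phi functions at each join node
= 3 + 5 + 1 + 5 + 5 + 3 + 2 = 24

24


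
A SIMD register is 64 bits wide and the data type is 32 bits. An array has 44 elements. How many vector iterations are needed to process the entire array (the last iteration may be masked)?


Width = 64 / 32 = 2 elements per vector op
Iterations = ceil(44 / 2) = 22

22


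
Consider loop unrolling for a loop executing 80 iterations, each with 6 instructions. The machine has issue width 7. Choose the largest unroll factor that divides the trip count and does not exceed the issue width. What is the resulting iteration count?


Largest divisor of 80 <= 7 is 5
New iterations = 80 / 5 = 16

16


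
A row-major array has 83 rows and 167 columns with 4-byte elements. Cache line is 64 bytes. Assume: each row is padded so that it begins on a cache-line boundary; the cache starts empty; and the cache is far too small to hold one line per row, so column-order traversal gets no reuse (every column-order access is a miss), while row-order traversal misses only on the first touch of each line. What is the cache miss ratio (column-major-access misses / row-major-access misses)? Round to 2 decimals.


Each row occupies 167 * 4 = 668 bytes and starts on a line boundary, so it spans ceil(668 / 64) = 11 cache lines.
Row-major traversal misses (one per line touched): 83 * ceil(167 * 4 / 64) = 913
Column-major traversal misses (no reuse, every access misses): 83 * 167 = 13861
Ratio = 13861 / 913 = 15.18

15.18


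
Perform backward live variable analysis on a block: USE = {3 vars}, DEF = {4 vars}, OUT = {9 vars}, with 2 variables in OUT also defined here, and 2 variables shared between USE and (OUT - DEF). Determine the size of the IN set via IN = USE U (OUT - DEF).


OUT - DEF: 9 - 2 = 7
|IN| = |USE| + |OUT - DEF| - |USE ∩ (OUT - DEF)| = 3 + 7 - 2 = 8

8


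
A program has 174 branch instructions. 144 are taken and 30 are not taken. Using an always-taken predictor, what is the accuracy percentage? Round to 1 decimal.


Predictor: always-taken
Correct predictions = 144
Accuracy = 144 / 174 * 100 = 82.8%

82.8


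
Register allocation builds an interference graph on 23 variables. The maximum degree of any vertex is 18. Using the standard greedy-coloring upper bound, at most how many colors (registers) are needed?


Greedy coloring never needs more than (max_degree + 1) colors: when coloring a vertex, at most max_degree neighbors are already colored.
Upper bound = 18 + 1 = 19

19


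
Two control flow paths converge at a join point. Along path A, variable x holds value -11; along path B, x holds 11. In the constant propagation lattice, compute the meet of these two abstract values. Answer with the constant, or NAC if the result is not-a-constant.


Meet operation: if both paths give the same constant, result is that constant; if they differ, result is NAC (not-a-constant).
Path A: -11, Path B: 11 -> differ
Result: not-a-constant -> NAC

NAC


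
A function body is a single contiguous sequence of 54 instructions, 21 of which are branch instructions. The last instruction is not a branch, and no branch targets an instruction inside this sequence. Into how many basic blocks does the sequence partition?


With no in-sequence branch targets, the leaders are the first instruction plus the instruction after each branch.
Number of basic blocks = branches + 1
= 21 + 1 = 22

22


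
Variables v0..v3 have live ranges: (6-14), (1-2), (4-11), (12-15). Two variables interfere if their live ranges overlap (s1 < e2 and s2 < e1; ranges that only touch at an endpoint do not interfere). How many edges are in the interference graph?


Check all pairs for overlapping intervals.
Two intervals (s1,e1) and (s2,e2) overlap if s1 < e2 and s2 < e1.
v0 (6-14) vs v1..v3: overlaps v2, v3 -> 2
v1 (1-2) vs v2..v3: overlaps none -> 0
v2 (4-11) vs v3: overlaps none -> 0
Total overlapping pairs = 2 + 0 + 0 = 2

2


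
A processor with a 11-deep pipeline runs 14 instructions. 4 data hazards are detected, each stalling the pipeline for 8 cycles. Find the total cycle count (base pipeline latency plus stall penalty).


Base cycles = 11 + 14 - 1 = 24
Total stalls = 4 * 8 = 32
Total = 24 + 32 = 56

56


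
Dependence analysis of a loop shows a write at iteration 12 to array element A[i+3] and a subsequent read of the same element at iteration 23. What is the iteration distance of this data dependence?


Distance = read iteration - write iteration
= 23 - 12 = 11

11


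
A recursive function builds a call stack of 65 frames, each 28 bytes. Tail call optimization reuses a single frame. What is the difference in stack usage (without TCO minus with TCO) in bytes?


Without TCO: 65 * 28 = 1820 bytes
With TCO: reuse 1 frame = 28 bytes
Savings = 1820 - 28 = 1792

1792


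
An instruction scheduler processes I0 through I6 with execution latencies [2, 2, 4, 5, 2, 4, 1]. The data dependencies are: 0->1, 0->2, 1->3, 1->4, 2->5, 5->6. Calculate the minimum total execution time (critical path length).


Compute longest path through dependency graph: dist(Ik) = max over predecessors of dist + latency(Ik).
dist(I0) = latency 2 = 2
dist(I1) = dist(I0) + 2 = 2 + 2 = 4
dist(I2) = dist(I0) + 4 = 2 + 4 = 6
dist(I3) = dist(I1) + 5 = 4 + 5 = 9
dist(I4) = dist(I1) + 2 = 4 + 2 = 6
dist(I5) = dist(I2) + 4 = 6 + 4 = 10
dist(I6) = dist(I5) + 1 = 10 + 1 = 11
Critical path = max dist = 11

11


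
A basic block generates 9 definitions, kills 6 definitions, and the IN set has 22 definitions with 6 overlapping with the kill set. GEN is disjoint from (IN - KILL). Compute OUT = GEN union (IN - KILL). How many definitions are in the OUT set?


IN - KILL: 22 - 6 = 16 surviving definitions
OUT = GEN + surviving = 9 + 16 = 25

25


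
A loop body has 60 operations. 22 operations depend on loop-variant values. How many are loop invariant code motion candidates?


Invariant candidates = total - loop-dependent
= 60 - 22 = 38

38


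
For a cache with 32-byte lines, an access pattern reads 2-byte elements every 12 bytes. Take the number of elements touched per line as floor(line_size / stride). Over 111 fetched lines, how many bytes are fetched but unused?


Elements per line = floor(32 / 12) = 2
Bytes used per line = 2 * 2 = 4
Wasted per line = 32 - 4 = 28
Total wasted = 28 * 111 = 3108

3108


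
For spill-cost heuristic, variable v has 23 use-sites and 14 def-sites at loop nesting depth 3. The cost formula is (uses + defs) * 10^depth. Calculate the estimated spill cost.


uses + defs = 23 + 14 = 37
10^3 = 1000
Spill cost = 37 * 1000 = 37000

37000


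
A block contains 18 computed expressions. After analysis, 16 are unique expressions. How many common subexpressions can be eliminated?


CSE count = total expressions - unique expressions
= 18 - 16 = 2

2


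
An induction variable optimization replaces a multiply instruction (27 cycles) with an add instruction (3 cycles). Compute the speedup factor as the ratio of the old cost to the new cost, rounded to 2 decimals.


Ratio = mult_cost / add_cost = 27 / 3 = 9.0

9.0


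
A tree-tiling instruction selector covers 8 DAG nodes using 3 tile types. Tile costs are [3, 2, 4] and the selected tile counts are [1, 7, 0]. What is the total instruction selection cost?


Total cost = sum(count_i * cost_i)
= 1*3 + 7*2 + 0*4
= 17

17


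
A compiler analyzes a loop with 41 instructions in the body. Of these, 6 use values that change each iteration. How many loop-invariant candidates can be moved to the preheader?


Invariant candidates = total - loop-dependent
= 41 - 6 = 35

35


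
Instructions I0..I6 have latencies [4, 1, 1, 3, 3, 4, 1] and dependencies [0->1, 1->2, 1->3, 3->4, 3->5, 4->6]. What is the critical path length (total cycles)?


Compute longest path through dependency graph: dist(Ik) = max over predecessors of dist + latency(Ik).
dist(I0) = latency 4 = 4
dist(I1) = dist(I0) + 1 = 4 + 1 = 5
dist(I2) = dist(I1) + 1 = 5 + 1 = 6
dist(I3) = dist(I1) + 3 = 5 + 3 = 8
dist(I4) = dist(I3) + 3 = 8 + 3 = 11
dist(I5) = dist(I3) + 4 = 8 + 4 = 12
dist(I6) = dist(I4) + 1 = 11 + 1 = 12
Critical path = max dist = 12

12


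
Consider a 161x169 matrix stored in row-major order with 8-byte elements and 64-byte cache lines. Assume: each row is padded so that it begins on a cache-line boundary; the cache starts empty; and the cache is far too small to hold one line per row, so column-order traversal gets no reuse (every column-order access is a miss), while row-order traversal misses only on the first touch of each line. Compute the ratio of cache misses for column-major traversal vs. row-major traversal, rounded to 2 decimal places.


Each row occupies 169 * 8 = 1352 bytes and starts on a line boundary, so it spans ceil(1352 / 64) = 22 cache lines.
Row-major traversal misses (one per line touched): 161 * ceil(169 * 8 / 64) = 3542
Column-major traversal misses (no reuse, every access misses): 161 * 169 = 27209
Ratio = 27209 / 3542 = 7.68

7.68


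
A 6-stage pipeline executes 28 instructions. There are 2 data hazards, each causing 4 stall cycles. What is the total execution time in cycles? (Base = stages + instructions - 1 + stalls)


Base cycles = 6 + 28 - 1 = 33
Total stalls = 2 * 4 = 8
Total = 33 + 8 = 41

41


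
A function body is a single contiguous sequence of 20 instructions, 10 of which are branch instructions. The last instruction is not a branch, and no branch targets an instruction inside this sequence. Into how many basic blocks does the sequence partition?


With no in-sequence branch targets, the leaders are the first instruction plus the instruction after each branch.
Number of basic blocks = branches + 1
= 10 + 1 = 11

11


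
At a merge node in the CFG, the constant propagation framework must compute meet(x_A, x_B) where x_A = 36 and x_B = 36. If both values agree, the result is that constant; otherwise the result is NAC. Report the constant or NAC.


Meet operation: if both paths give the same constant, result is that constant; if they differ, result is NAC (not-a-constant).
Path A: 36, Path B: 36 -> equal
Result: constant -> 36

36


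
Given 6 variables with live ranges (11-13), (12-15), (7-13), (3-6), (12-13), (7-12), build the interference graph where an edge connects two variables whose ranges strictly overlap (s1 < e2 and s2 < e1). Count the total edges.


Check all pairs for overlapping intervals.
Two intervals (s1,e1) and (s2,e2) overlap if s1 < e2 and s2 < e1.
v0 (11-13) vs v1..v5: overlaps v1, v2, v4, v5 -> 4
v1 (12-15) vs v2..v5: overlaps v2, v4 -> 2
v2 (7-13) vs v3..v5: overlaps v4, v5 -> 2
v3 (3-6) vs v4..v5: overlaps none -> 0
v4 (12-13) vs v5: overlaps none -> 0
Total overlapping pairs = 4 + 2 + 2 + 0 + 0 = 8

8


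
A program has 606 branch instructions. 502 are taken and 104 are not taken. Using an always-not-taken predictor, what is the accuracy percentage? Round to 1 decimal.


Predictor: always-not-taken
Correct predictions = 104
Accuracy = 104 / 606 * 100 = 17.2%

17.2


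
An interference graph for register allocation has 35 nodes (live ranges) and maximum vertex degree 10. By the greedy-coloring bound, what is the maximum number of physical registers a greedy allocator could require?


Greedy coloring never needs more than (max_degree + 1) colors: when coloring a vertex, at most max_degree neighbors are already colored.
Upper bound = 10 + 1 = 11

11


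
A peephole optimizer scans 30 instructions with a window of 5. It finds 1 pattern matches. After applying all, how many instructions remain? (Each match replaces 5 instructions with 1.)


Each match removes 4 instructions.
Total removed = 1 * 4 = 4
Remaining = 30 - 4 = 26

26


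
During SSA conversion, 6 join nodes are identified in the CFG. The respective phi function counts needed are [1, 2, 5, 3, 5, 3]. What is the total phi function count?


Total phi functions = sum of phi functions at each join node
= 1 + 2 + 5 + 3 + 5 + 3 = 19

19


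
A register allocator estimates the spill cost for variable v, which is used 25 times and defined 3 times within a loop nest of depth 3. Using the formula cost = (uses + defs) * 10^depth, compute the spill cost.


uses + defs = 25 + 3 = 28
10^3 = 1000
Spill cost = 28 * 1000 = 28000

28000


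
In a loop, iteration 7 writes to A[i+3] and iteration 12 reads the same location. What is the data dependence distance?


Distance = read iteration - write iteration
= 12 - 7 = 5

5


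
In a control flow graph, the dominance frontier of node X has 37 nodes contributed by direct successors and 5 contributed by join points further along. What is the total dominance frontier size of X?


DF(X) = direct successor contributions + join point contributions
= 37 + 5 = 42

42


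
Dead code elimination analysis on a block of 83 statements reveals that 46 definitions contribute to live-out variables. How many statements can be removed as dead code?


Dead code = total statements - live definitions
= 83 - 46 = 37

37


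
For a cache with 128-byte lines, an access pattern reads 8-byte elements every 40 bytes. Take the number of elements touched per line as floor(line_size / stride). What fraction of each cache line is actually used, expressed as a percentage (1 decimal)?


Elements per cache line = floor(128 / 40) = 3
Bytes used = 3 * 8 = 24
Utilization = 24 / 128 * 100 = 18.8%

18.8


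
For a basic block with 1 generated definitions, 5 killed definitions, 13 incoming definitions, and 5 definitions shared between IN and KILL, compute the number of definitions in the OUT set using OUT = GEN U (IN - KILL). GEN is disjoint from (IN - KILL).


IN - KILL: 13 - 5 = 8 surviving definitions
OUT = GEN + surviving = 1 + 8 = 9

9


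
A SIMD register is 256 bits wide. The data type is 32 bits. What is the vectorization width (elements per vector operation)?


Width = SIMD bits / data type bits
= 256 / 32 = 8

8


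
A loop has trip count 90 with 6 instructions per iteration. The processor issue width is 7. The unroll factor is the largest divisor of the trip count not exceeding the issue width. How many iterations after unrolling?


Largest divisor of 90 <= 7 is 6
New iterations = 90 / 6 = 15

15


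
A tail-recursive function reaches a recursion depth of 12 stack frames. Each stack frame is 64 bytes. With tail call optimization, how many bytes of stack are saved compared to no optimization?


Without TCO: 12 * 64 = 768 bytes
With TCO: reuse 1 frame = 64 bytes
Savings = 768 - 64 = 704

704


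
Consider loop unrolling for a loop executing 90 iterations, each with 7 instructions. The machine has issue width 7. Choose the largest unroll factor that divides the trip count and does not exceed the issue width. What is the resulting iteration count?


Largest divisor of 90 <= 7 is 6
New iterations = 90 / 6 = 15

15


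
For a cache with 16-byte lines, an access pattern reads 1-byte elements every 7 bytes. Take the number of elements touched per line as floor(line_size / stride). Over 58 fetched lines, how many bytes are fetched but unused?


Elements per line = floor(16 / 7) = 2
Bytes used per line = 2 * 1 = 2
Wasted per line = 16 - 2 = 14
Total wasted = 14 * 58 = 812

812


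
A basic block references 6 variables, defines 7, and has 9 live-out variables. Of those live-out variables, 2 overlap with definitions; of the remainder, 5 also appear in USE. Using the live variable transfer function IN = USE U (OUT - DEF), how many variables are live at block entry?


OUT - DEF: 9 - 2 = 7
|IN| = |USE| + |OUT - DEF| - |USE ∩ (OUT - DEF)| = 6 + 7 - 5 = 8

8


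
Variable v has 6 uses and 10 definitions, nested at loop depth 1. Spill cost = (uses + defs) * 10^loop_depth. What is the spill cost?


uses + defs = 6 + 10 = 16
10^1 = 10
Spill cost = 16 * 10 = 160

160


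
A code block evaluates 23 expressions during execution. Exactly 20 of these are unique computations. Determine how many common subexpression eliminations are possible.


CSE count = total expressions - unique expressions
= 23 - 20 = 3

3


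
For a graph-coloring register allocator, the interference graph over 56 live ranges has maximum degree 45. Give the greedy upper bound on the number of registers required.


Greedy coloring never needs more than (max_degree + 1) colors: when coloring a vertex, at most max_degree neighbors are already colored.
Upper bound = 45 + 1 = 46

46


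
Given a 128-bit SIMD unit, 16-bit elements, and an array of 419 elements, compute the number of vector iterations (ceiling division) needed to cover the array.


Width = 128 / 16 = 8 elements per vector op
Iterations = ceil(419 / 8) = 53

53


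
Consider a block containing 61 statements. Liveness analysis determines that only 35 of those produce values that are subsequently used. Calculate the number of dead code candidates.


Dead code = total statements - live definitions
= 61 - 35 = 26

26


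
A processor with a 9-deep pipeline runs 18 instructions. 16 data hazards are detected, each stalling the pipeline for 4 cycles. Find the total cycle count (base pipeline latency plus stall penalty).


Base cycles = 9 + 18 - 1 = 26
Total stalls = 16 * 4 = 64
Total = 26 + 64 = 90

90


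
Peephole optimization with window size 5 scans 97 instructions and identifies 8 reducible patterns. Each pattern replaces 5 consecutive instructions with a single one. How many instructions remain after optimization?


Each match removes 4 instructions.
Total removed = 8 * 4 = 32
Remaining = 97 - 32 = 65

65


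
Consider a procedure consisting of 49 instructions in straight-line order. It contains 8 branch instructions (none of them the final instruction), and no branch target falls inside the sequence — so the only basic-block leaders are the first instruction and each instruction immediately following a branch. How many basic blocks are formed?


With no in-sequence branch targets, the leaders are the first instruction plus the instruction after each branch.
Number of basic blocks = branches + 1
= 8 + 1 = 9

9


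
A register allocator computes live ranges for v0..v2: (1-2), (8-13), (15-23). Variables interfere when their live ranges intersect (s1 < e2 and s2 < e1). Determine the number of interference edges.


Check all pairs for overlapping intervals.
Two intervals (s1,e1) and (s2,e2) overlap if s1 < e2 and s2 < e1.
v0 (1-2) vs v1..v2: overlaps none -> 0
v1 (8-13) vs v2: overlaps none -> 0
Total overlapping pairs = 0 + 0 = 0

0


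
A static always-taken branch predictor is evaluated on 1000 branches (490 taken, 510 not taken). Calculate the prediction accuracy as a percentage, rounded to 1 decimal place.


Predictor: always-taken
Correct predictions = 490
Accuracy = 490 / 1000 * 100 = 49.0%

49.0


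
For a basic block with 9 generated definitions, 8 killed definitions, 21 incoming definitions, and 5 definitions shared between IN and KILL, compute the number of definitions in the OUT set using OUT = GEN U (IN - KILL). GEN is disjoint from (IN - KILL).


IN - KILL: 21 - 5 = 16 surviving definitions
OUT = GEN + surviving = 9 + 16 = 25

25


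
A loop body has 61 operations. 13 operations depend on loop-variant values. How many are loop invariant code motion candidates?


Invariant candidates = total - loop-dependent
= 61 - 13 = 48

48


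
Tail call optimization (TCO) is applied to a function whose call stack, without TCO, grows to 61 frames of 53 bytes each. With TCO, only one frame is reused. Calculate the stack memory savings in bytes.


Without TCO: 61 * 53 = 3233 bytes
With TCO: reuse 1 frame = 53 bytes
Savings = 3233 - 53 = 3180

3180


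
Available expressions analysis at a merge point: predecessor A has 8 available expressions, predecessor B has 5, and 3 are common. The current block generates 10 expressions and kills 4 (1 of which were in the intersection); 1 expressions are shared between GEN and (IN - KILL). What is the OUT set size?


IN = intersection of predecessors = 3
IN - KILL = 3 - 1 = 2
|OUT| = |GEN| + |IN - KILL| - |GEN ∩ (IN - KILL)| = 10 + 2 - 1 = 11

11


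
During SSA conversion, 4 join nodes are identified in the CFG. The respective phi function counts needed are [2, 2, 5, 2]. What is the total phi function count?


Total phi functions = sum of phi functions at each join node
= 2 + 2 + 5 + 2 = 11

11


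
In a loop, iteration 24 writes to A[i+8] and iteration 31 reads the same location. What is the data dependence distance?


Distance = read iteration - write iteration
= 31 - 24 = 7

7


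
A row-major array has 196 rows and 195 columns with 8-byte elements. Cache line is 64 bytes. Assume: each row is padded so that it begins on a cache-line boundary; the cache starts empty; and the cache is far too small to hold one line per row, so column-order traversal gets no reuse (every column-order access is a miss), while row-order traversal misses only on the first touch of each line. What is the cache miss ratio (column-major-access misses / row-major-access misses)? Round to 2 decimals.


Each row occupies 195 * 8 = 1560 bytes and starts on a line boundary, so it spans ceil(1560 / 64) = 25 cache lines.
Row-major traversal misses (one per line touched): 196 * ceil(195 * 8 / 64) = 4900
Column-major traversal misses (no reuse, every access misses): 196 * 195 = 38220
Ratio = 38220 / 4900 = 7.8

7.8


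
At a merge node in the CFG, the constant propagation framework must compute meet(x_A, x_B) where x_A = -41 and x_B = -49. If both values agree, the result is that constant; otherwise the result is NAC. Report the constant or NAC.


Meet operation: if both paths give the same constant, result is that constant; if they differ, result is NAC (not-a-constant).
Path A: -41, Path B: -49 -> differ
Result: not-a-constant -> NAC

NAC


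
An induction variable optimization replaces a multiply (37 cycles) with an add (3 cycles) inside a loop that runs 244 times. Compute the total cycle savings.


Per-iteration saving = 37 - 3 = 34
Total saved = 244 * 34 = 8296

8296


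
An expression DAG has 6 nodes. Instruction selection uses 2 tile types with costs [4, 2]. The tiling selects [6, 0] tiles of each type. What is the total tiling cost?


Total cost = sum(count_i * cost_i)
= 6*4 + 0*2
= 24

24
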